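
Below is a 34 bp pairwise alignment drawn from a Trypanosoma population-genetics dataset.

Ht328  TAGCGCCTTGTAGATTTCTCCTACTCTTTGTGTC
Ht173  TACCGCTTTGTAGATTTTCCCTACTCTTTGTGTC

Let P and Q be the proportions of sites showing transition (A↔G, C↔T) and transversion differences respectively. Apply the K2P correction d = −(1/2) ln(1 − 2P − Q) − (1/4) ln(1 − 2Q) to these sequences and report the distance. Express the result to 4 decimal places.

Differing sites — 3:G/C (Tv); 7:C/T (Ti); 18:C/T (Ti); 19:T/C (Ti).
Of the 4 differences, 3 transitions and 1 transversion over 34 sites: P = 3/34 = 0.088235, Q = 1/34 = 0.029412.
d = −0.5·ln(0.794118) − 0.25·ln(0.941176) = −0.5·(-0.230523) − 0.25·(-0.060625) = 0.1304.

0.1304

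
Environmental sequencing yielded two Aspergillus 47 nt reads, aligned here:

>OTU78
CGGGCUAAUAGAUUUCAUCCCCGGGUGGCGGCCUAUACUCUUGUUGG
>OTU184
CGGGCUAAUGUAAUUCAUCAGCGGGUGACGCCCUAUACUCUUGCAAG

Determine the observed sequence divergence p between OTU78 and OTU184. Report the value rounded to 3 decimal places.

0.213

Mismatches occur at site 10 (A↔G), site 11 (G↔U), site 13 (U↔A), site 20 (C↔A), site 21 (C↔G), site 28 (G↔A), site 31 (G↔C), site 44 (U↔C), site 45 (U↔A), site 46 (G↔A).
There are 10 differences over 47 sites, so p = 10/47 = 0.213.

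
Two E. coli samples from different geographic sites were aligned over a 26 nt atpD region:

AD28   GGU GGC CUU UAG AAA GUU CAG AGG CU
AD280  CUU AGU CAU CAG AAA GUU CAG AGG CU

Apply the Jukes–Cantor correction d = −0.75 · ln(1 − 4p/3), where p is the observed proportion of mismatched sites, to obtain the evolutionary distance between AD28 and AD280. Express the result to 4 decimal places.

Differing sites — 1:G/C; 2:G/U; 4:G/A; 6:C/U; 8:U/A; 10:U/C.
p = 6/26 = 0.230769.
d = −0.75 · ln(1 − (4/3)·0.230769) = −0.75 · ln(0.692308) = −0.75 · (-0.367724) = 0.2758.

0.2758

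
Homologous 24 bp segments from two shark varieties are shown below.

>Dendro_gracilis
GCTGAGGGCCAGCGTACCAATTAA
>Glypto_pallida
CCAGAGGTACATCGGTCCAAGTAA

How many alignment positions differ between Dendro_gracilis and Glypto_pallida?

The sequences differ at positions 1 (G/C), 3 (T/A), 8 (G/T), 9 (C/A), 12 (G/T), 15 (T/G), 16 (A/T), 21 (T/G).
That gives 8 mismatches out of 24 aligned sites, so the Hamming distance is 8.

8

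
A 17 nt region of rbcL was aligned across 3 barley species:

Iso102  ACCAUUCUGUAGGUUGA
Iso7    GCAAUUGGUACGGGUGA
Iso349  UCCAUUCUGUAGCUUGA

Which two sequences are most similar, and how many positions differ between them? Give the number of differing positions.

Pairwise Hamming distances:
  Iso102 vs Iso7: 8
  Iso102 vs Iso349: 2
  Iso7 vs Iso349: 9
The smallest is 2, between Iso102 and Iso349.

2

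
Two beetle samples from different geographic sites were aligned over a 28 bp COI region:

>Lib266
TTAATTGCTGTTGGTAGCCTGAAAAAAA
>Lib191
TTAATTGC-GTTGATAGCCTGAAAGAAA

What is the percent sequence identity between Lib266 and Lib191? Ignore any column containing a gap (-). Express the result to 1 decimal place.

Excluding the 1 gap column leaves 27 comparable sites.
The sequences differ at positions 14 (G/A), 25 (A/G).
25 of the 27 comparable sites match, so the percent identity is 25/27 × 100 = 92.6%.

92.6%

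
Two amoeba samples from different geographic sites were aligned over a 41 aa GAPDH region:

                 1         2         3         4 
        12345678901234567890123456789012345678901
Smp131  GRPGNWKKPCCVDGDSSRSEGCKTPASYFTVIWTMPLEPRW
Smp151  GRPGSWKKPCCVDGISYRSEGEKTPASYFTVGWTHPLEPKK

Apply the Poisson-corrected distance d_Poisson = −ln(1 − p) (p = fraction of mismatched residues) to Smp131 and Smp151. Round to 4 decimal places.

Differing sites — 5:N/S; 15:D/I; 17:S/Y; 22:C/E; 32:I/G; 35:M/H; 40:R/K; 41:W/K.
p = 8/41 = 0.195122.
d = −ln(1 − 0.195122) = −ln(0.804878) = 0.2171.

0.2171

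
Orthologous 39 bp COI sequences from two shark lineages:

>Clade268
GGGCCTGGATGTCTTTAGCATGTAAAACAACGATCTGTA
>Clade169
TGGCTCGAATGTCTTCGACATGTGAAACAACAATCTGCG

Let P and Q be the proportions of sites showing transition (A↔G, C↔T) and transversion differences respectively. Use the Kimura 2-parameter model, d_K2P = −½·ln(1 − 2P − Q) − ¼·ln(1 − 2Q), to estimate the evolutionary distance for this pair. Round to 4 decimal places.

Mismatches occur at site 1 (G↔T, transversion), site 5 (C↔T, transition), site 6 (T↔C, transition), site 8 (G↔A, transition), site 16 (T↔C, transition), site 17 (A↔G, transition), site 18 (G↔A, transition), site 24 (A↔G, transition), site 32 (G↔A, transition), site 38 (T↔C, transition), site 39 (A↔G, transition).
Of the 11 differences, 10 transitions and 1 transversion over 39 sites: P = 10/39 = 0.256410, Q = 1/39 = 0.025641.
d = −0.5·ln(0.461539) − 0.25·ln(0.948718) = −0.5·(-0.773189) − 0.25·(-0.052644) = 0.3998.

0.3998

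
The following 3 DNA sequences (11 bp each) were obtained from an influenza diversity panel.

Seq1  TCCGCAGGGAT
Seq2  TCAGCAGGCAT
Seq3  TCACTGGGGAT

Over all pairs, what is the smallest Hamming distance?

2

Pairwise Hamming distances:
  Seq1 vs Seq2: 2
  Seq1 vs Seq3: 4
  Seq2 vs Seq3: 4
The smallest is 2, between Seq1 and Seq2.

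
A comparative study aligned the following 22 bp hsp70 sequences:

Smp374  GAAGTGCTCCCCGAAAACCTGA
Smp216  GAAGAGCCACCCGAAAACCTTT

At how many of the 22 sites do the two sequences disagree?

5

Mismatches occur at site 5 (T↔A), site 8 (T↔C), site 9 (C↔A), site 21 (G↔T), site 22 (A↔T).
That gives 5 mismatches out of 22 aligned sites, so the Hamming distance is 5.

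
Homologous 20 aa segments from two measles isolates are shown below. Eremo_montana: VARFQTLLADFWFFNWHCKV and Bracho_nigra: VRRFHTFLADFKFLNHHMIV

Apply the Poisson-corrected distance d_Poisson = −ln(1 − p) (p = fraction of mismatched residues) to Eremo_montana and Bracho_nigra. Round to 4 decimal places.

Differing sites — 2:A/R; 5:Q/H; 7:L/F; 12:W/K; 14:F/L; 16:W/H; 18:C/M; 19:K/I.
p = 8/20 = 0.400000.
d = −ln(1 − 0.400000) = −ln(0.600000) = 0.5108.

0.5108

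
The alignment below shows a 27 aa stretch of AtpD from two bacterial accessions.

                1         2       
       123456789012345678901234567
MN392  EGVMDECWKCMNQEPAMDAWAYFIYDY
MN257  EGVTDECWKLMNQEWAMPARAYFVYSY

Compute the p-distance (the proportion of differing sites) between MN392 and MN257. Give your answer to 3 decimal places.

The sequences differ at positions 4 (M/T), 10 (C/L), 15 (P/W), 18 (D/P), 20 (W/R), 24 (I/V), 26 (D/S).
There are 7 differences over 27 sites, so p = 7/27 = 0.259.

0.259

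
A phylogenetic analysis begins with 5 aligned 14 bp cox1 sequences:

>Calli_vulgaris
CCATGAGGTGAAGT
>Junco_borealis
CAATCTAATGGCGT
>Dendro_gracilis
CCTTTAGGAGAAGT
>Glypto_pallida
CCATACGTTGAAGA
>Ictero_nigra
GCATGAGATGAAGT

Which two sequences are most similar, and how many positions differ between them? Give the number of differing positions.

Pairwise Hamming distances:
  Calli_vulgaris vs Junco_borealis: 7
  Calli_vulgaris vs Dendro_gracilis: 3
  Calli_vulgaris vs Glypto_pallida: 4
  Calli_vulgaris vs Ictero_nigra: 2
  Junco_borealis vs Dendro_gracilis: 9
  Junco_borealis vs Glypto_pallida: 8
  Junco_borealis vs Ictero_nigra: 7
  Dendro_gracilis vs Glypto_pallida: 6
  Dendro_gracilis vs Ictero_nigra: 5
  Glypto_pallida vs Ictero_nigra: 5
The smallest is 2, between Calli_vulgaris and Ictero_nigra.

2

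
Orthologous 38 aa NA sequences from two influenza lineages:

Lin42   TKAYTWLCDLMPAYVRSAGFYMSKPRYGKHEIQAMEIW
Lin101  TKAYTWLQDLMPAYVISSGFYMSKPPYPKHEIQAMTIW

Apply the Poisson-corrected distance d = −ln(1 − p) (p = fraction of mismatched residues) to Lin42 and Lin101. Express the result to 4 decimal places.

Mismatches occur at site 8 (C→Q), site 16 (R→I), site 18 (A→S), site 26 (R→P), site 28 (G→P), site 36 (E→T).
p = 6/38 = 0.157895.
d = −ln(1 − 0.157895) = −ln(0.842105) = 0.1719.

0.1719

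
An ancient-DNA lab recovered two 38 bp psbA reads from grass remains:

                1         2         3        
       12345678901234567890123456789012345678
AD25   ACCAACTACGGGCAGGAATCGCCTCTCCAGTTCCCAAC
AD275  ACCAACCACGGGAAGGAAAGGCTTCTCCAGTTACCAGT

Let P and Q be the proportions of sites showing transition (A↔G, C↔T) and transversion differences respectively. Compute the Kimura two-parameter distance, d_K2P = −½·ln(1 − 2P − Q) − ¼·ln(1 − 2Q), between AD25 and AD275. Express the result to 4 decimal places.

0.2488

Mismatches occur at site 7 (T→C, transition), site 13 (C→A, transversion), site 19 (T→A, transversion), site 20 (C→G, transversion), site 23 (C→T, transition), site 33 (C→A, transversion), site 37 (A→G, transition), site 38 (C→T, transition).
Of the 8 differences, 4 transitions and 4 transversions over 38 sites: P = 4/38 = 0.105263, Q = 4/38 = 0.105263.
d = −0.5·ln(0.684211) − 0.25·ln(0.789474) = −0.5·(-0.379489) − 0.25·(-0.236388) = 0.2488.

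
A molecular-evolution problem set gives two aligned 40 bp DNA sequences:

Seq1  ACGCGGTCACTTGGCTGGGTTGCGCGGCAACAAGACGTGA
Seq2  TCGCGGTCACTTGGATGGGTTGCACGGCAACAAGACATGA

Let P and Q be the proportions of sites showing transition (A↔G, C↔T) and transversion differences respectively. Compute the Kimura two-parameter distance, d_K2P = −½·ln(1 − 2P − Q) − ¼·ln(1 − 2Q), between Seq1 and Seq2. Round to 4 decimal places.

Differing sites — 1:A/T (Tv); 15:C/A (Tv); 24:G/A (Ti); 37:G/A (Ti).
Of the 4 differences, 2 transitions and 2 transversions over 40 sites: P = 2/40 = 0.050000, Q = 2/40 = 0.050000.
d = −0.5·ln(0.850000) − 0.25·ln(0.900000) = −0.5·(-0.162519) − 0.25·(-0.105361) = 0.1076.

0.1076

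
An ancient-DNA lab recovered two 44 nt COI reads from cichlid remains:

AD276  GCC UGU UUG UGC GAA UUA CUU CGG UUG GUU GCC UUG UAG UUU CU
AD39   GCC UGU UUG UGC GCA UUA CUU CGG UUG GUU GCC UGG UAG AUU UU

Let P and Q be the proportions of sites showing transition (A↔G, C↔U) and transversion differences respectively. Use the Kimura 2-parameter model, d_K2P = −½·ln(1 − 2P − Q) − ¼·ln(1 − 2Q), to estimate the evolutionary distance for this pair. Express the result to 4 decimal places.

0.0970

Mismatches occur at site 14 (A→C, transversion), site 35 (U→G, transversion), site 40 (U→A, transversion), site 43 (C→U, transition).
Of the 4 differences, 1 transition and 3 transversions over 44 sites: P = 1/44 = 0.022727, Q = 3/44 = 0.068182.
d = −0.5·ln(0.886364) − 0.25·ln(0.863636) = −0.5·(-0.120628) − 0.25·(-0.146604) = 0.0970.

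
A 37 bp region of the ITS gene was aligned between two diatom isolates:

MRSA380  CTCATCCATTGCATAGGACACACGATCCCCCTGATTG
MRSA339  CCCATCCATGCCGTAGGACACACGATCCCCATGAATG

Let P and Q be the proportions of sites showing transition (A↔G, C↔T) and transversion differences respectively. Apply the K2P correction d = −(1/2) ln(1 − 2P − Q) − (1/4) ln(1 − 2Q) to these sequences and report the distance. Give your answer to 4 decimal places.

The sequences differ at positions 2 (T/C, transition), 10 (T/G, transversion), 11 (G/C, transversion), 13 (A/G, transition), 31 (C/A, transversion), 35 (T/A, transversion).
Of the 6 differences, 2 transitions and 4 transversions over 37 sites: P = 2/37 = 0.054054, Q = 4/37 = 0.108108.
d = −0.5·ln(0.783784) − 0.25·ln(0.783784) = −0.5·(-0.243622) − 0.25·(-0.243622) = 0.1827.

0.1827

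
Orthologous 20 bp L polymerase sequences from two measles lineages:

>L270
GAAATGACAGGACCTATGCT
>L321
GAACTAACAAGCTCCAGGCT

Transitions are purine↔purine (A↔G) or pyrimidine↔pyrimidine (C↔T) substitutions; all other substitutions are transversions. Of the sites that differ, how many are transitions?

Differing sites — 4:A/C (Tv); 6:G/A (Ti); 10:G/A (Ti); 12:A/C (Tv); 13:C/T (Ti); 15:T/C (Ti); 17:T/G (Tv).
Of the 7 differences, 4 transitions and 3 transversions, so the answer is 4.

4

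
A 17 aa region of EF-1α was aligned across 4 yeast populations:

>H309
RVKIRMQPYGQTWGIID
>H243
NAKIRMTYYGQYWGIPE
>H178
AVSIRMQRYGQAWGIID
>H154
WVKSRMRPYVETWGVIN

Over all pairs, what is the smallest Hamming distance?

4

Pairwise Hamming distances:
  H309 vs H243: 7
  H309 vs H178: 4
  H309 vs H154: 7
  H243 vs H178: 8
  H243 vs H154: 11
  H178 vs H154: 10
The smallest is 4, between H309 and H178.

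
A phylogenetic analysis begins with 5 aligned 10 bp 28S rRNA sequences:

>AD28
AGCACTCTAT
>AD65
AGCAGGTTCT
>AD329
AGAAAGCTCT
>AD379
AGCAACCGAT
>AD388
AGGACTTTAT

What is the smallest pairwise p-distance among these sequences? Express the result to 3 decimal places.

0.200

Pairwise Hamming distances:
  AD28 vs AD65: 4
  AD28 vs AD329: 4
  AD28 vs AD379: 3
  AD28 vs AD388: 2
  AD65 vs AD329: 3
  AD65 vs AD379: 5
  AD65 vs AD388: 4
  AD329 vs AD379: 4
  AD329 vs AD388: 5
  AD379 vs AD388: 5
The smallest is 2 mismatches, between AD28 and AD388; p = 2/10 = 0.200.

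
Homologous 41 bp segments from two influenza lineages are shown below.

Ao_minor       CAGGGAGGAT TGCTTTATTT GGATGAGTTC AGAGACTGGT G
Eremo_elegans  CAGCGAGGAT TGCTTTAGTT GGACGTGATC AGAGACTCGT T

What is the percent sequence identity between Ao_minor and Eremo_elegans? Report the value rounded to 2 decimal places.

Mismatches occur at site 4 (G/C), site 18 (T/G), site 24 (T/C), site 26 (A/T), site 28 (T/A), site 38 (G/C), site 41 (G/T).
34 of the 41 sites match, so the percent identity is 34/41 × 100 = 82.93%.

82.93%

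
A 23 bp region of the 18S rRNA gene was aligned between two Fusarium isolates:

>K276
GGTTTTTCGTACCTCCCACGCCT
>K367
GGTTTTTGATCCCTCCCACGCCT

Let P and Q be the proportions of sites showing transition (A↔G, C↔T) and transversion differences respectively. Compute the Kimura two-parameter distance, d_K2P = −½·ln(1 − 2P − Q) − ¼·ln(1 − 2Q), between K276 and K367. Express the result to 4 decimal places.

0.1433

The sequences differ at positions 8 (C/G, transversion), 9 (G/A, transition), 11 (A/C, transversion).
Of the 3 differences, 1 transition and 2 transversions over 23 sites: P = 1/23 = 0.043478, Q = 2/23 = 0.086957.
d = −0.5·ln(0.826087) − 0.25·ln(0.826086) = −0.5·(-0.191055) − 0.25·(-0.191056) = 0.1433.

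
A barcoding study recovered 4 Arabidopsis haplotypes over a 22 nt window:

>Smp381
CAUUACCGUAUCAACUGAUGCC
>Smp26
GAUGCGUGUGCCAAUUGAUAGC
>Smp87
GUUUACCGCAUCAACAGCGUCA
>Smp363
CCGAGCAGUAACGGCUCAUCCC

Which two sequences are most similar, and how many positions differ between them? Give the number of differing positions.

Pairwise Hamming distances:
  Smp381 vs Smp26: 10
  Smp381 vs Smp87: 8
  Smp381 vs Smp363: 10
  Smp26 vs Smp87: 15
  Smp26 vs Smp363: 15
  Smp87 vs Smp363: 16
The smallest is 8, between Smp381 and Smp87.

8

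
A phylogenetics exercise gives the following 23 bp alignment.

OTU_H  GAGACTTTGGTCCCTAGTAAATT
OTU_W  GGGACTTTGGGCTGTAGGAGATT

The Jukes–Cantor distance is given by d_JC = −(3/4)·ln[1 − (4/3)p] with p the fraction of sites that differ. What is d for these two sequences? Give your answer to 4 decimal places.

0.3206

The sequences differ at positions 2 (A/G), 11 (T/G), 13 (C/T), 14 (C/G), 18 (T/G), 20 (A/G).
p = 6/23 = 0.260870.
d = −0.75 · ln(1 − (4/3)·0.260870) = −0.75 · ln(0.652173) = −0.75 · (-0.427445) = 0.3206.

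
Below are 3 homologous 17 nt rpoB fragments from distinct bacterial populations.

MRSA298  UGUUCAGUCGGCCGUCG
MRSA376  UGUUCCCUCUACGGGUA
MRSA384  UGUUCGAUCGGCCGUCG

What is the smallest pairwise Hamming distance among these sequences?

Pairwise Hamming distances:
  MRSA298 vs MRSA376: 8
  MRSA298 vs MRSA384: 2
  MRSA376 vs MRSA384: 8
The smallest is 2, between MRSA298 and MRSA384.

2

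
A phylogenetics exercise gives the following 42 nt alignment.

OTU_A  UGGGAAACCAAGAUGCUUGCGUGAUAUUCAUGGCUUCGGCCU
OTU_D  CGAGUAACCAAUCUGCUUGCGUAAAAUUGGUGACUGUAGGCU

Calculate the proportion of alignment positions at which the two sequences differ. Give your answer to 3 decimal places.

0.333

The sequences differ at positions 1 (U/C), 3 (G/A), 5 (A/U), 12 (G/U), 13 (A/C), 23 (G/A), 25 (U/A), 29 (C/G), 30 (A/G), 33 (G/A), 36 (U/G), 37 (C/U), 38 (G/A), 40 (C/G).
There are 14 differences over 42 sites, so p = 14/42 = 0.333.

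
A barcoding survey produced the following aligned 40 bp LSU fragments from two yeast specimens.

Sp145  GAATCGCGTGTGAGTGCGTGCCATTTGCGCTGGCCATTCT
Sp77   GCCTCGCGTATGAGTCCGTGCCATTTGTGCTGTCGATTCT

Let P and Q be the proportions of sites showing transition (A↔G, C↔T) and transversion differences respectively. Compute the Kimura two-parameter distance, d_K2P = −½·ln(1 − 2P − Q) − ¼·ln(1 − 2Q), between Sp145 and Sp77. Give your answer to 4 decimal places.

Differing sites — 2:A/C (Tv); 3:A/C (Tv); 10:G/A (Ti); 16:G/C (Tv); 28:C/T (Ti); 33:G/T (Tv); 35:C/G (Tv).
Of the 7 differences, 2 transitions and 5 transversions over 40 sites: P = 2/40 = 0.050000, Q = 5/40 = 0.125000.
d = −0.5·ln(0.775000) − 0.25·ln(0.750000) = −0.5·(-0.254892) − 0.25·(-0.287682) = 0.1994.

0.1994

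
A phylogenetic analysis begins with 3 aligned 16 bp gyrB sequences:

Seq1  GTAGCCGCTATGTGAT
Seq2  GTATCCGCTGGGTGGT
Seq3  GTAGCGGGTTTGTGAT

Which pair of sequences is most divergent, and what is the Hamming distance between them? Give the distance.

Pairwise Hamming distances:
  Seq1 vs Seq2: 4
  Seq1 vs Seq3: 3
  Seq2 vs Seq3: 6
The largest is 6, between Seq2 and Seq3.

6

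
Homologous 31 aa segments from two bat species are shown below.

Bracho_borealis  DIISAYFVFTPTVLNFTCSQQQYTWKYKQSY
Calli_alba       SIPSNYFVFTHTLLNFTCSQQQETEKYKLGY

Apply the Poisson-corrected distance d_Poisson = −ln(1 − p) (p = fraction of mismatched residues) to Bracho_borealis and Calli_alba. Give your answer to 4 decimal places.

Mismatches occur at site 1 (D↔S), site 3 (I↔P), site 5 (A↔N), site 11 (P↔H), site 13 (V↔L), site 23 (Y↔E), site 25 (W↔E), site 29 (Q↔L), site 30 (S↔G).
p = 9/31 = 0.290323.
d = −ln(1 − 0.290323) = −ln(0.709677) = 0.3429.

0.3429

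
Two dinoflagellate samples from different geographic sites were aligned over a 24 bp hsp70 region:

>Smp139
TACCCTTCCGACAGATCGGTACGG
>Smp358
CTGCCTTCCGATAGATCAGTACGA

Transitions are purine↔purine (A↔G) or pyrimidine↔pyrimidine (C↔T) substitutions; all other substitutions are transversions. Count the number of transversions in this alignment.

2

Mismatches occur at site 1 (T→C, transition), site 2 (A→T, transversion), site 3 (C→G, transversion), site 12 (C→T, transition), site 18 (G→A, transition), site 24 (G→A, transition).
Of the 6 differences, 4 transitions and 2 transversions, so the answer is 2.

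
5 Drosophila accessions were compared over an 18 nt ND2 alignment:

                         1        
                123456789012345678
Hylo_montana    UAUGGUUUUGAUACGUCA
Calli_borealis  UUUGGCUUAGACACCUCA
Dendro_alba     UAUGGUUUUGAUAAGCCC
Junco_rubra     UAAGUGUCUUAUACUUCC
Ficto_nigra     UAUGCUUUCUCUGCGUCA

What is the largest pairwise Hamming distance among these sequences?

Pairwise Hamming distances:
  Hylo_montana vs Calli_borealis: 5
  Hylo_montana vs Dendro_alba: 3
  Hylo_montana vs Junco_rubra: 7
  Hylo_montana vs Ficto_nigra: 5
  Calli_borealis vs Dendro_alba: 8
  Calli_borealis vs Junco_rubra: 10
  Calli_borealis vs Ficto_nigra: 9
  Dendro_alba vs Junco_rubra: 8
  Dendro_alba vs Ficto_nigra: 8
  Junco_rubra vs Ficto_nigra: 9
The largest is 10, between Calli_borealis and Junco_rubra.

10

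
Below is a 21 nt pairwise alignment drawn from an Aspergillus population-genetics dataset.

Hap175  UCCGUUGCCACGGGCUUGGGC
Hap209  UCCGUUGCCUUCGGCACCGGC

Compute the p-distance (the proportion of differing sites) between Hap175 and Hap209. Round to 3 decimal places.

0.286

The sequences differ at positions 10 (A/U), 11 (C/U), 12 (G/C), 16 (U/A), 17 (U/C), 18 (G/C).
There are 6 differences over 21 sites, so p = 6/21 = 0.286.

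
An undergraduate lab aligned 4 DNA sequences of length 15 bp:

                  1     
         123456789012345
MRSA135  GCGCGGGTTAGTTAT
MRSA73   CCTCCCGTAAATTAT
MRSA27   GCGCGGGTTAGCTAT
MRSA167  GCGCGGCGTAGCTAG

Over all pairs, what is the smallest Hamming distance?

1

Pairwise Hamming distances:
  MRSA135 vs MRSA73: 6
  MRSA135 vs MRSA27: 1
  MRSA135 vs MRSA167: 4
  MRSA73 vs MRSA27: 7
  MRSA73 vs MRSA167: 10
  MRSA27 vs MRSA167: 3
The smallest is 1, between MRSA135 and MRSA27.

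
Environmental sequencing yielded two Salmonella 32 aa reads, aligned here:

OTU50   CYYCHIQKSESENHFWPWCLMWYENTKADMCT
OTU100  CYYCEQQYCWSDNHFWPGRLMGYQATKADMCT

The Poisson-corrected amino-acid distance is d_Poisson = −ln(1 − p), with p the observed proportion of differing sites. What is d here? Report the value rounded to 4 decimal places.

0.4212

The sequences differ at positions 5 (H/E), 6 (I/Q), 8 (K/Y), 9 (S/C), 10 (E/W), 12 (E/D), 18 (W/G), 19 (C/R), 22 (W/G), 24 (E/Q), 25 (N/A).
p = 11/32 = 0.343750.
d = −ln(1 − 0.343750) = −ln(0.656250) = 0.4212.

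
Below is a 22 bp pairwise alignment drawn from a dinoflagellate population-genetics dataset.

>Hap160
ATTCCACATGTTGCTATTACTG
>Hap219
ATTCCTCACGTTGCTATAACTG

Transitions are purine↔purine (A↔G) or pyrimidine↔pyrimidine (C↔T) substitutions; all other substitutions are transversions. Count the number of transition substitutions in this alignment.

Mismatches occur at site 6 (A→T, transversion), site 9 (T→C, transition), site 18 (T→A, transversion).
Of the 3 differences, 1 transition and 2 transversions, so the answer is 1.

1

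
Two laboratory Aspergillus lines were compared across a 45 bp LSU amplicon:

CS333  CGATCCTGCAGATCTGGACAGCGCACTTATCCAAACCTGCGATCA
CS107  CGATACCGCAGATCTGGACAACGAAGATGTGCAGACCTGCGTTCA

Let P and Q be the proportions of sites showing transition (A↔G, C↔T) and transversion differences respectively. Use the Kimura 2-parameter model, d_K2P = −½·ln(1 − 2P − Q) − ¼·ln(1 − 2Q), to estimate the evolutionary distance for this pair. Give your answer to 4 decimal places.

Differing sites — 5:C/A (Tv); 7:T/C (Ti); 21:G/A (Ti); 24:C/A (Tv); 26:C/G (Tv); 27:T/A (Tv); 29:A/G (Ti); 31:C/G (Tv); 34:A/G (Ti); 42:A/T (Tv).
Of the 10 differences, 4 transitions and 6 transversions over 45 sites: P = 4/45 = 0.088889, Q = 6/45 = 0.133333.
d = −0.5·ln(0.688889) − 0.25·ln(0.733334) = −0.5·(-0.372675) − 0.25·(-0.310154) = 0.2639.

0.2639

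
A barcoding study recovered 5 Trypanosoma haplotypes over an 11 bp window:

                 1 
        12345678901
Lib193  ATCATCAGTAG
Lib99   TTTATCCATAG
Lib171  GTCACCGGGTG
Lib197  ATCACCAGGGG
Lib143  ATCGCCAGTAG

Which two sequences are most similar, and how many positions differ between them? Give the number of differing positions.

2

Pairwise Hamming distances:
  Lib193 vs Lib99: 4
  Lib193 vs Lib171: 5
  Lib193 vs Lib197: 3
  Lib193 vs Lib143: 2
  Lib99 vs Lib171: 7
  Lib99 vs Lib197: 7
  Lib99 vs Lib143: 6
  Lib171 vs Lib197: 3
  Lib171 vs Lib143: 5
  Lib197 vs Lib143: 3
The smallest is 2, between Lib193 and Lib143.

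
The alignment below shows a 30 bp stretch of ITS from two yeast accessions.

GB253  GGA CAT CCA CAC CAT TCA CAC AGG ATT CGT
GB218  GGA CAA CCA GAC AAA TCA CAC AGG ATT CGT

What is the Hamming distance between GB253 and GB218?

Differing sites — 6:T/A; 10:C/G; 13:C/A; 15:T/A.
That gives 4 mismatches out of 30 aligned sites, so the Hamming distance is 4.

4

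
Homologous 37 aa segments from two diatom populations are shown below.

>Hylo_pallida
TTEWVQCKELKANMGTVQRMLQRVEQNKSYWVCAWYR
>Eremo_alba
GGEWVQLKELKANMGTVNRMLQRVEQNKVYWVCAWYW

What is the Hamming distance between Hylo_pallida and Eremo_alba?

Mismatches occur at site 1 (T→G), site 2 (T→G), site 7 (C→L), site 18 (Q→N), site 29 (S→V), site 37 (R→W).
That gives 6 mismatches out of 37 aligned sites, so the Hamming distance is 6.

6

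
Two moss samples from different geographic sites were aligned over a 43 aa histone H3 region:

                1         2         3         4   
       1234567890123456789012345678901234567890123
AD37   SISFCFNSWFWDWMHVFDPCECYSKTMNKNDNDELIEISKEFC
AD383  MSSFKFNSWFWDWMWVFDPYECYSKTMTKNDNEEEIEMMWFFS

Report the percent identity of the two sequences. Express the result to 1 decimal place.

69.8%

Mismatches occur at site 1 (S/M), site 2 (I/S), site 5 (C/K), site 15 (H/W), site 20 (C/Y), site 28 (N/T), site 33 (D/E), site 35 (L/E), site 38 (I/M), site 39 (S/M), site 40 (K/W), site 41 (E/F), site 43 (C/S).
30 of the 43 sites match, so the percent identity is 30/43 × 100 = 69.8%.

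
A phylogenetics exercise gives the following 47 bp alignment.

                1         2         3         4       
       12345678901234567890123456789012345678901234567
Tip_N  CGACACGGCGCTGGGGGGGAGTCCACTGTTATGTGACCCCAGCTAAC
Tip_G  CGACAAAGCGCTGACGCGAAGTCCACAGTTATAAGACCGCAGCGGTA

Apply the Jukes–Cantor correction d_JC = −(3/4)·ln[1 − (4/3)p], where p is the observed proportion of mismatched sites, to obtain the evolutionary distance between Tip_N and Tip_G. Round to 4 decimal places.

Mismatches occur at site 6 (C↔A), site 7 (G↔A), site 14 (G↔A), site 15 (G↔C), site 17 (G↔C), site 19 (G↔A), site 27 (T↔A), site 33 (G↔A), site 34 (T↔A), site 39 (C↔G), site 44 (T↔G), site 45 (A↔G), site 46 (A↔T), site 47 (C↔A).
p = 14/47 = 0.297872.
d = −0.75 · ln(1 − (4/3)·0.297872) = −0.75 · ln(0.602837) = −0.75 · (-0.506108) = 0.3796.

0.3796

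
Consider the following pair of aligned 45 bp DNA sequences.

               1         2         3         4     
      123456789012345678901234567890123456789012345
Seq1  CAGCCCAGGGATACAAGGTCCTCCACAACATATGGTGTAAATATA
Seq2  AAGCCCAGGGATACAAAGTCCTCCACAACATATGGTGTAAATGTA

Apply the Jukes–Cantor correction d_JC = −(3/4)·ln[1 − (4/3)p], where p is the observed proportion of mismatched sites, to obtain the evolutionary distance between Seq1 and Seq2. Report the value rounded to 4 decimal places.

0.0698

Mismatches occur at site 1 (C/A), site 17 (G/A), site 43 (A/G).
p = 3/45 = 0.066667.
d = −0.75 · ln(1 − (4/3)·0.066667) = −0.75 · ln(0.911111) = −0.75 · (-0.093091) = 0.0698.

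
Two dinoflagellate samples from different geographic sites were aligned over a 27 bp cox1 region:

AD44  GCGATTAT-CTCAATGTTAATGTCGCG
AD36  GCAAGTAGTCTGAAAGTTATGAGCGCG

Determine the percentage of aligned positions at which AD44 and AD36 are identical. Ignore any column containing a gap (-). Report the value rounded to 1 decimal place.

Excluding the 1 gap column leaves 26 comparable sites.
Mismatches occur at site 3 (G↔A), site 5 (T↔G), site 8 (T↔G), site 12 (C↔G), site 15 (T↔A), site 20 (A↔T), site 21 (T↔G), site 22 (G↔A), site 23 (T↔G).
17 of the 26 comparable sites match, so the percent identity is 17/26 × 100 = 65.4%.

65.4%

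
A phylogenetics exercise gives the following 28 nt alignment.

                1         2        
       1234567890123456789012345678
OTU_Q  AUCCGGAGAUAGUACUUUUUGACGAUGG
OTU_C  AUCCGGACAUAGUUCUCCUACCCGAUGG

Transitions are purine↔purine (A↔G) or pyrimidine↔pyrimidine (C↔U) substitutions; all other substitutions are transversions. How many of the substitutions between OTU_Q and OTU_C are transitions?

Mismatches occur at site 8 (G/C, transversion), site 14 (A/U, transversion), site 17 (U/C, transition), site 18 (U/C, transition), site 20 (U/A, transversion), site 21 (G/C, transversion), site 22 (A/C, transversion).
Of the 7 differences, 2 transitions and 5 transversions, so the answer is 2.

2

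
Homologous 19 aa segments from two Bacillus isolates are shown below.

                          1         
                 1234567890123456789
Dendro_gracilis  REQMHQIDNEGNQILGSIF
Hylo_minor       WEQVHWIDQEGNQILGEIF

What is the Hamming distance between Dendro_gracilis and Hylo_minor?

The sequences differ at positions 1 (R/W), 4 (M/V), 6 (Q/W), 9 (N/Q), 17 (S/E).
That gives 5 mismatches out of 19 aligned sites, so the Hamming distance is 5.

5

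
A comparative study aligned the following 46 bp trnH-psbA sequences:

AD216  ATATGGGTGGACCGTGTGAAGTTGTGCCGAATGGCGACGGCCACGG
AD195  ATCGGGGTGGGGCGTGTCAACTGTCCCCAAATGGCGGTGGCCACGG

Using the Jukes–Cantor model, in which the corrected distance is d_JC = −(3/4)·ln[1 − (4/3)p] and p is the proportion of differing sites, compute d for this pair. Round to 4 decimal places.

0.3547

Mismatches occur at site 3 (A→C), site 4 (T→G), site 11 (A→G), site 12 (C→G), site 18 (G→C), site 21 (G→C), site 23 (T→G), site 24 (G→T), site 25 (T→C), site 26 (G→C), site 29 (G→A), site 37 (A→G), site 38 (C→T).
p = 13/46 = 0.282609.
d = −0.75 · ln(1 − (4/3)·0.282609) = −0.75 · ln(0.623188) = −0.75 · (-0.472907) = 0.3547.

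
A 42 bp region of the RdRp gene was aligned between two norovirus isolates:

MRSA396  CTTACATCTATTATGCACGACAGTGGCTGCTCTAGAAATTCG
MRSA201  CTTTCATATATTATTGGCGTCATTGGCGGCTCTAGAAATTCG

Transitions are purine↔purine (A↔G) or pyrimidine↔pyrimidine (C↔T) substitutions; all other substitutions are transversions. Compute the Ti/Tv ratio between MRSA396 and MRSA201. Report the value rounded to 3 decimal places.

0.143

Mismatches occur at site 4 (A↔T, transversion), site 8 (C↔A, transversion), site 15 (G↔T, transversion), site 16 (C↔G, transversion), site 17 (A↔G, transition), site 20 (A↔T, transversion), site 23 (G↔T, transversion), site 28 (T↔G, transversion).
Of the 8 differences, 1 transition and 7 transversions, so Ti/Tv = 1/7 = 0.143.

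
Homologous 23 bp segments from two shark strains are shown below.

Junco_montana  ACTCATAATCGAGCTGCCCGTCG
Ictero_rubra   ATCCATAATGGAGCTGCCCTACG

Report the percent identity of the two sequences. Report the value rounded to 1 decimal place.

78.3%

The sequences differ at positions 2 (C/T), 3 (T/C), 10 (C/G), 20 (G/T), 21 (T/A).
18 of the 23 sites match, so the percent identity is 18/23 × 100 = 78.3%.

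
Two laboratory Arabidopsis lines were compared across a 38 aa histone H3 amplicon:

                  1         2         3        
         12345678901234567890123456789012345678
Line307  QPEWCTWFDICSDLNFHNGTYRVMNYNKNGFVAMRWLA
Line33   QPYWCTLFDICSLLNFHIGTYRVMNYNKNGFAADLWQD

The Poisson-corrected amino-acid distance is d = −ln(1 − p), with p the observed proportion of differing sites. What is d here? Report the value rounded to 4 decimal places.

0.2703

Mismatches occur at site 3 (E→Y), site 7 (W→L), site 13 (D→L), site 18 (N→I), site 32 (V→A), site 34 (M→D), site 35 (R→L), site 37 (L→Q), site 38 (A→D).
p = 9/38 = 0.236842.
d = −ln(1 − 0.236842) = −ln(0.763158) = 0.2703.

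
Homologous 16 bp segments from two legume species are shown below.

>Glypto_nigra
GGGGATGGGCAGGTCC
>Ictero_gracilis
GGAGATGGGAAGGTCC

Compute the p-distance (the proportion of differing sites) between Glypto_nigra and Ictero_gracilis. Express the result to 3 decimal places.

Differing sites — 3:G/A; 10:C/A.
There are 2 differences over 16 sites, so p = 2/16 = 0.125.

0.125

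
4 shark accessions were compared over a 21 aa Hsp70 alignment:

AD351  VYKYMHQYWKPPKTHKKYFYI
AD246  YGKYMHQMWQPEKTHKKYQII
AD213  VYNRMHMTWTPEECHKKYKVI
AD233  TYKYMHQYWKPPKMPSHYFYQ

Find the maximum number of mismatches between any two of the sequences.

Pairwise Hamming distances:
  AD351 vs AD246: 7
  AD351 vs AD213: 10
  AD351 vs AD233: 6
  AD246 vs AD213: 11
  AD246 vs AD233: 12
  AD213 vs AD233: 15
The largest is 15, between AD213 and AD233.

15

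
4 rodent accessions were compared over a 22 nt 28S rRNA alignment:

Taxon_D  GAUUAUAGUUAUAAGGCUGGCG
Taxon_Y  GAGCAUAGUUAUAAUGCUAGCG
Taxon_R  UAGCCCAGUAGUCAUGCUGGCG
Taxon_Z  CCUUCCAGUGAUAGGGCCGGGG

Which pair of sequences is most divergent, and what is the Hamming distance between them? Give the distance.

12

Pairwise Hamming distances:
  Taxon_D vs Taxon_Y: 4
  Taxon_D vs Taxon_R: 9
  Taxon_D vs Taxon_Z: 8
  Taxon_Y vs Taxon_R: 7
  Taxon_Y vs Taxon_Z: 12
  Taxon_R vs Taxon_Z: 11
The largest is 12, between Taxon_Y and Taxon_Z.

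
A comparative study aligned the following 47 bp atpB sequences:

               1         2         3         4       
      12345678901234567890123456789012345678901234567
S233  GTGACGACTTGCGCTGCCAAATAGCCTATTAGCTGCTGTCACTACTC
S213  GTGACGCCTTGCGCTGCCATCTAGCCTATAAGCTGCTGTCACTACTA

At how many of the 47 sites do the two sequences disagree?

The sequences differ at positions 7 (A/C), 20 (A/T), 21 (A/C), 30 (T/A), 47 (C/A).
That gives 5 mismatches out of 47 aligned sites, so the Hamming distance is 5.

5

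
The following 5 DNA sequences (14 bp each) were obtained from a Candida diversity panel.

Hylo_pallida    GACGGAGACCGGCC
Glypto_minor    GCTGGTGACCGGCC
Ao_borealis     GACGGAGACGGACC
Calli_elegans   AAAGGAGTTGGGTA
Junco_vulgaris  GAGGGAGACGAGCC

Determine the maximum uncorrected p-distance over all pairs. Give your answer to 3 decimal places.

0.643

Pairwise Hamming distances:
  Hylo_pallida vs Glypto_minor: 3
  Hylo_pallida vs Ao_borealis: 2
  Hylo_pallida vs Calli_elegans: 7
  Hylo_pallida vs Junco_vulgaris: 3
  Glypto_minor vs Ao_borealis: 5
  Glypto_minor vs Calli_elegans: 9
  Glypto_minor vs Junco_vulgaris: 5
  Ao_borealis vs Calli_elegans: 7
  Ao_borealis vs Junco_vulgaris: 3
  Calli_elegans vs Junco_vulgaris: 7
The largest is 9 mismatches, between Glypto_minor and Calli_elegans; p = 9/14 = 0.643.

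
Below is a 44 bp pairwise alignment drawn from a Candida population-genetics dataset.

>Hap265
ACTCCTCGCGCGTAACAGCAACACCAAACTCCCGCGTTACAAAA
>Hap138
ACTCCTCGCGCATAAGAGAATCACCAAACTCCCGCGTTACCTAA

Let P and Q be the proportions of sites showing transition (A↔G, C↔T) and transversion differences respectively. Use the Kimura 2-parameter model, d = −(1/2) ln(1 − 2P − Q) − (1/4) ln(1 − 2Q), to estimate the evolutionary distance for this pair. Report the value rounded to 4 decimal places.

0.1511

Differing sites — 12:G/A (Ti); 16:C/G (Tv); 19:C/A (Tv); 21:A/T (Tv); 41:A/C (Tv); 42:A/T (Tv).
Of the 6 differences, 1 transition and 5 transversions over 44 sites: P = 1/44 = 0.022727, Q = 5/44 = 0.113636.
d = −0.5·ln(0.840910) − 0.25·ln(0.772728) = −0.5·(-0.173271) − 0.25·(-0.257828) = 0.1511.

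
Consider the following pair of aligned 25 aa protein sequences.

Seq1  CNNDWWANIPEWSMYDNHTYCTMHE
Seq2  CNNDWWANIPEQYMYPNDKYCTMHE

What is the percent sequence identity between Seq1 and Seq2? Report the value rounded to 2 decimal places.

The sequences differ at positions 12 (W/Q), 13 (S/Y), 16 (D/P), 18 (H/D), 19 (T/K).
20 of the 25 sites match, so the percent identity is 20/25 × 100 = 80.00%.

80.00%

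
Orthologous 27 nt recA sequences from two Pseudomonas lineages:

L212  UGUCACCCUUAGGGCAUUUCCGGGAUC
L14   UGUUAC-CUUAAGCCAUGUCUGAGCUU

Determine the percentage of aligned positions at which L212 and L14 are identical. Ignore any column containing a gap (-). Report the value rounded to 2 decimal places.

Excluding the 1 gap column leaves 26 comparable sites.
The sequences differ at positions 4 (C/U), 12 (G/A), 14 (G/C), 18 (U/G), 21 (C/U), 23 (G/A), 25 (A/C), 27 (C/U).
18 of the 26 comparable sites match, so the percent identity is 18/26 × 100 = 69.23%.

69.23%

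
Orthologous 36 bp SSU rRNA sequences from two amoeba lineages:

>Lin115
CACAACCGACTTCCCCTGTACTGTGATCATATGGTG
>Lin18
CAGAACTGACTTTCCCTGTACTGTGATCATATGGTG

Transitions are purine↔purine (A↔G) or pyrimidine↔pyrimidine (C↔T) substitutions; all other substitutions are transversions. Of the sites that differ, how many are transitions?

2

The sequences differ at positions 3 (C/G, transversion), 7 (C/T, transition), 13 (C/T, transition).
Of the 3 differences, 2 transitions and 1 transversion, so the answer is 2.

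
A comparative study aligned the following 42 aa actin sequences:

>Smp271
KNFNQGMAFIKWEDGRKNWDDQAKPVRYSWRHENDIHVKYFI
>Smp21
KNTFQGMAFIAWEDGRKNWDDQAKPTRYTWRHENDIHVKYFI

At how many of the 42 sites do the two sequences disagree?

5

Differing sites — 3:F/T; 4:N/F; 11:K/A; 26:V/T; 29:S/T.
That gives 5 mismatches out of 42 aligned sites, so the Hamming distance is 5.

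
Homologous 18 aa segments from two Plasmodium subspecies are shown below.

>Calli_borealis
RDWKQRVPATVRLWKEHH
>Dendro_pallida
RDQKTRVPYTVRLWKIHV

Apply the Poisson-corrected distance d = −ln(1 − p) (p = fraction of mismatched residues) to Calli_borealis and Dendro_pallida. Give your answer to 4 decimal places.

Mismatches occur at site 3 (W↔Q), site 5 (Q↔T), site 9 (A↔Y), site 16 (E↔I), site 18 (H↔V).
p = 5/18 = 0.277778.
d = −ln(1 − 0.277778) = −ln(0.722222) = 0.3254.

0.3254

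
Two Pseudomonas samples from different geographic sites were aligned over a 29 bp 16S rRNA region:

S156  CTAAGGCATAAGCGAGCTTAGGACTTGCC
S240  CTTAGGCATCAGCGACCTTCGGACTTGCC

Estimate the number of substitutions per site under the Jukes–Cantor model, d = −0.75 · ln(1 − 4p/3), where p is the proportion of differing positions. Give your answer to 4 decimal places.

0.1524

The sequences differ at positions 3 (A/T), 10 (A/C), 16 (G/C), 20 (A/C).
p = 4/29 = 0.137931.
d = −0.75 · ln(1 − (4/3)·0.137931) = −0.75 · ln(0.816092) = −0.75 · (-0.203228) = 0.1524.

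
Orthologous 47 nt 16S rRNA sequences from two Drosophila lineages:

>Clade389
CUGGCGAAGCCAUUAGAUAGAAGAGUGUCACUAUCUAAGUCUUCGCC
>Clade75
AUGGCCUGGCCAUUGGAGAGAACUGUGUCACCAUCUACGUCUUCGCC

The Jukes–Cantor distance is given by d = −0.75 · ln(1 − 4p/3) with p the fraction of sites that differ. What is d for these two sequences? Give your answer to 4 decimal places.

The sequences differ at positions 1 (C/A), 6 (G/C), 7 (A/U), 8 (A/G), 15 (A/G), 18 (U/G), 23 (G/C), 24 (A/U), 32 (U/C), 38 (A/C).
p = 10/47 = 0.212766.
d = −0.75 · ln(1 − (4/3)·0.212766) = −0.75 · ln(0.716312) = −0.75 · (-0.333639) = 0.2502.

0.2502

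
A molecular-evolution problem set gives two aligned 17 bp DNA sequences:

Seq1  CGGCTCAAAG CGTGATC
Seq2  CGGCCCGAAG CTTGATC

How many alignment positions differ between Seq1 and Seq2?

Differing sites — 5:T/C; 7:A/G; 12:G/T.
That gives 3 mismatches out of 17 aligned sites, so the Hamming distance is 3.

3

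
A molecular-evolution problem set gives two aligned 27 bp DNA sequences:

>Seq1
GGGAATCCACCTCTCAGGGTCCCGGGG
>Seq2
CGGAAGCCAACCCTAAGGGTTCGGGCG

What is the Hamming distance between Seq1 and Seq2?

8

The sequences differ at positions 1 (G/C), 6 (T/G), 10 (C/A), 12 (T/C), 15 (C/A), 21 (C/T), 23 (C/G), 26 (G/C).
That gives 8 mismatches out of 27 aligned sites, so the Hamming distance is 8.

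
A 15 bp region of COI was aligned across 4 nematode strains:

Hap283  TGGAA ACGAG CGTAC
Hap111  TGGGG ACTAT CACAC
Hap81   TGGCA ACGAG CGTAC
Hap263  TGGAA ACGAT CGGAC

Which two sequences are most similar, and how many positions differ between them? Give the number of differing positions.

1

Pairwise Hamming distances:
  Hap283 vs Hap111: 6
  Hap283 vs Hap81: 1
  Hap283 vs Hap263: 2
  Hap111 vs Hap81: 6
  Hap111 vs Hap263: 5
  Hap81 vs Hap263: 3
The smallest is 1, between Hap283 and Hap81.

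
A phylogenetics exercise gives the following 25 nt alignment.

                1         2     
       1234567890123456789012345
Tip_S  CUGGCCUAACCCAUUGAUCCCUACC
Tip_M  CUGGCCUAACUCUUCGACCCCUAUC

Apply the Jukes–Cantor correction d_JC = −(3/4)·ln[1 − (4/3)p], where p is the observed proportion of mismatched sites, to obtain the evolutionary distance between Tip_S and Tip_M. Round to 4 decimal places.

The sequences differ at positions 11 (C/U), 13 (A/U), 15 (U/C), 18 (U/C), 24 (C/U).
p = 5/25 = 0.200000.
d = −0.75 · ln(1 − (4/3)·0.200000) = −0.75 · ln(0.733333) = −0.75 · (-0.310155) = 0.2326.

0.2326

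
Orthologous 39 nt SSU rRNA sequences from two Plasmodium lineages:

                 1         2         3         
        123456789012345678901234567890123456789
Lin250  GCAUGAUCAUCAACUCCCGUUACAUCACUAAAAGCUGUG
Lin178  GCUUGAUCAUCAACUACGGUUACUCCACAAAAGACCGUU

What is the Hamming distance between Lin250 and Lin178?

Differing sites — 3:A/U; 16:C/A; 18:C/G; 24:A/U; 25:U/C; 29:U/A; 33:A/G; 34:G/A; 36:U/C; 39:G/U.
That gives 10 mismatches out of 39 aligned sites, so the Hamming distance is 10.

10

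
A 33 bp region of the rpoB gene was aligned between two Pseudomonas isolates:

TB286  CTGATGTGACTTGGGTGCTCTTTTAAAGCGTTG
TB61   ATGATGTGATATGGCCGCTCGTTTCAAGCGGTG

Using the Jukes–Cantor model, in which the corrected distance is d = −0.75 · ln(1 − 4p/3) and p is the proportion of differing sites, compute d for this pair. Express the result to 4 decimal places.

Differing sites — 1:C/A; 10:C/T; 11:T/A; 15:G/C; 16:T/C; 21:T/G; 25:A/C; 31:T/G.
p = 8/33 = 0.242424.
d = −0.75 · ln(1 − (4/3)·0.242424) = −0.75 · ln(0.676768) = −0.75 · (-0.390427) = 0.2928.

0.2928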